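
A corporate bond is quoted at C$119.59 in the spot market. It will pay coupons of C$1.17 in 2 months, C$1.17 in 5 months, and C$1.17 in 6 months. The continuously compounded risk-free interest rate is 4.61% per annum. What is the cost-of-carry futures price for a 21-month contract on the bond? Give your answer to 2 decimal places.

C$125.90

PV(coupons) I = 1.17·e^(−0.0461·2/12) + 1.17·e^(−0.0461·5/12) + 1.17·e^(−0.0461·6/12)
I = 1.1610 + 1.1477 + 1.1433 = 3.4520
F = (S − I)·e^(rT) = (119.59 − 3.4520) · e^(0.0461·21/12)
= 116.1380 · e^0.080675 = 116.1380 × 1.084019 = C$125.90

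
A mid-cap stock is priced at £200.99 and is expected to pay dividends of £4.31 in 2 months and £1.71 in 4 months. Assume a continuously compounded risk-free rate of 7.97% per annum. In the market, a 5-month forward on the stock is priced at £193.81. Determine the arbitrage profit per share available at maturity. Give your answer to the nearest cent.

£7.85 per share

PV(dividends) I = 4.31·e^(−0.0797·2/12) + 1.71·e^(−0.0797·4/12) = 5.9183
Fair forward F* = (S − I)·e^(rT) = (200.99 − 5.9183)·e^0.033208 = 195.0717 × 1.033766 = 201.6585
Market £193.81 < fair 201.6585: forward underpriced → reverse cash-and-carry (short the stock, invest proceeds at r, pay the dividends, go long the forward).
Profit at T = |F_mkt − F*| = |193.81 − 201.6585| = £7.85 per share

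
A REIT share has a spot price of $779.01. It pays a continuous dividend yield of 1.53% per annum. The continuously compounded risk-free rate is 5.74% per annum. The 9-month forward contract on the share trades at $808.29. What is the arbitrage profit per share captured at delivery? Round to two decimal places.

Fair forward: F* = S·e^(carry·T), with carry = (r − q) = 0.0574 − 0.0153 = 0.0421
F* = 779.01 · e^(0.0421 × 9/12) = 779.01 · e^0.031575 = 779.01 × 1.032079 = $803.9999
Market $808.29 > fair $803.9999: forward overpriced → cash-and-carry (buy spot, short the forward).
At maturity, profit = |F_mkt − F*| = |808.29 − 803.9999| = $4.29 per share

$4.29 per share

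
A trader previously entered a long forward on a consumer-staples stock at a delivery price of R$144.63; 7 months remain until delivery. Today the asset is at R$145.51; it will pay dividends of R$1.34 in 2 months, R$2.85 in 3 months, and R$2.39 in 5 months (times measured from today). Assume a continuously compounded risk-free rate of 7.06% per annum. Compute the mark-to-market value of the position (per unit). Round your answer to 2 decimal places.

R$0.27

PV(remaining dividends) I = 1.34·e^(−0.0706·2/12) + 2.85·e^(−0.0706·3/12) + 2.39·e^(−0.0706·5/12) = 6.4452
Current forward F = (S − I)·e^(rT) = (145.51 − 6.4452)·e^(0.0706·7/12) = 139.0648 × 1.042043 = 144.9115
Value (long) = (F − K)·e^(−rT) = (144.9115 − 144.63) × 0.959653 = 0.2701
Value = R$0.27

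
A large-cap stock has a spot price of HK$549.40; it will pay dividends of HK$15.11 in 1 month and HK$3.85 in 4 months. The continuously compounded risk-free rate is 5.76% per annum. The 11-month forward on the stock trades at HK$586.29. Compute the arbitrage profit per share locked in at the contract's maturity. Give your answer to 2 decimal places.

PV(dividends) I = 15.11·e^(−0.0576·1/12) + 3.85·e^(−0.0576·4/12) = 18.8144
Fair forward F* = (S − I)·e^(rT) = (549.40 − 18.8144)·e^0.052800 = 530.5856 × 1.054219 = 559.3534
Market HK$586.29 > fair 559.3534: forward overpriced → cash-and-carry (borrow at r, buy the stock and collect the dividends, short the forward).
Profit at T = |F_mkt − F*| = |586.29 − 559.3534| = HK$26.94 per share

HK$26.94 per share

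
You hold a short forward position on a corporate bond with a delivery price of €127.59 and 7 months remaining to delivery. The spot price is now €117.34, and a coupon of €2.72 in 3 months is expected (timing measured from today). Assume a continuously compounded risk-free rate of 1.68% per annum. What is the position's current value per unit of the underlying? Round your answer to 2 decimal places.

€11.71

PV(remaining coupons) I = 2.72·e^(−0.0168·3/12) = 2.7086
Current forward F = (S − I)·e^(rT) = (117.34 − 2.7086)·e^(0.0168·7/12) = 114.6314 × 1.009848 = 115.7603
Value (long) = (F − K)·e^(−rT) = (115.7603 − 127.59) × 0.990248 = -11.7143
Short position value = −(long value) = €11.71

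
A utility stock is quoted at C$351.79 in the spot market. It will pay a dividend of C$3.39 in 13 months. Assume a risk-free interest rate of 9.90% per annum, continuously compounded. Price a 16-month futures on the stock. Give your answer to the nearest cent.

C$397.96

PV(dividends) I = 3.39·e^(−0.0990·13/12)
I = 3.0452
F = (S − I)·e^(rT) = (351.79 − 3.0452) · e^(0.0990·16/12)
= 348.7448 · e^0.132000 = 348.7448 × 1.141108 = C$397.96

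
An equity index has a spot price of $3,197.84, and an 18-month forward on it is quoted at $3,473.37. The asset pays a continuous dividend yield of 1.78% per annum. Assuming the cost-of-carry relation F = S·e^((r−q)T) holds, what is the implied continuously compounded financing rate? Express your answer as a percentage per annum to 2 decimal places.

7.29%

From F = S·e^((r−q)T): (r − q) = ln(F/S)/T
ln(3473.37/3197.84) = ln(1.086161) = 0.082649
(r − q) = 0.082649 / (18/12) = 0.055099
r = ln(F/S)/T + q = 0.055099 + 0.0178 = 0.072899
r = 7.29%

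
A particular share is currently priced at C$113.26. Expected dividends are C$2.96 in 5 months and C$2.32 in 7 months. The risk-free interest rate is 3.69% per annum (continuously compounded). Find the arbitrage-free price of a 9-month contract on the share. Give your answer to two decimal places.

PV(dividends) I = 2.96·e^(−0.0369·5/12) + 2.32·e^(−0.0369·7/12)
I = 2.9148 + 2.2706 = 5.1854
F = (S − I)·e^(rT) = (113.26 − 5.1854) · e^(0.0369·9/12)
= 108.0746 · e^0.027675 = 108.0746 × 1.028062 = C$111.11

C$111.11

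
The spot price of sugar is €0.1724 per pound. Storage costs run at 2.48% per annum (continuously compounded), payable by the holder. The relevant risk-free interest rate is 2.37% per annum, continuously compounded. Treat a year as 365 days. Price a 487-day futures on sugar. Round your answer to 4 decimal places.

€0.1839 per pound

Net carry = r + u − y = 0.0237 + 0.0248 − 0.0000 = 0.0485
F = S·e^((r+u−y)T) = 0.1724 · e^(0.0485 × 487/365) = 0.1724 · e^0.064711
= 0.1724 × 1.066851 = €0.1839 per pound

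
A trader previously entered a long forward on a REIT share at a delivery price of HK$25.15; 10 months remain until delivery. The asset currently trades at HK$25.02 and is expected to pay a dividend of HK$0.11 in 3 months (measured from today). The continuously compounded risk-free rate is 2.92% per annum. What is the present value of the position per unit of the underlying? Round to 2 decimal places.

HK$0.37

PV(remaining dividends) I = 0.11·e^(−0.0292·3/12) = 0.1092
Current forward F = (S − I)·e^(rT) = (25.02 − 0.1092)·e^(0.0292·10/12) = 24.9108 × 1.024632 = 25.5244
Value (long) = (F − K)·e^(−rT) = (25.5244 − 25.15) × 0.975960 = 0.3654
Value = HK$0.37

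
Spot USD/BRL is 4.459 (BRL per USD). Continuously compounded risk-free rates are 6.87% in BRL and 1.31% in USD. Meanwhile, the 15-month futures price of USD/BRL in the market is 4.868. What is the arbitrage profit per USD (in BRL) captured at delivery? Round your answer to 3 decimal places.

0.088 per USD (in BRL)

Fair futures: F* = S·e^(carry·T), with carry = (r_BRL − r_USD) = 0.0687 − 0.0131 = 0.0556
F* = 4.459 · e^(0.0556 × 15/12) = 4.459 · e^0.069500 = 4.459 × 1.071972 = 4.7799
Market 4.868 > fair 4.7799: forward overpriced → cash-and-carry (buy spot, short the forward).
At maturity, profit = |F_mkt − F*| = |4.868 − 4.7799| = 0.088 per USD (in BRL)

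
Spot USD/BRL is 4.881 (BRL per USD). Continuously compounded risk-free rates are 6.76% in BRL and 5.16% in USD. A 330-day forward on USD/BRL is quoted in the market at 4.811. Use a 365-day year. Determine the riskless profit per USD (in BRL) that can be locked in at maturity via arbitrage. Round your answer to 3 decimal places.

0.141 per USD (in BRL)

Fair forward: F* = S·e^(carry·T), with carry = (r_BRL − r_USD) = 0.0676 − 0.0516 = 0.0160
F* = 4.881 · e^(0.0160 × 330/365) = 4.881 · e^0.014466 = 4.881 × 1.014571 = 4.9521
Market 4.811 < fair 4.9521: forward underpriced → reverse cash-and-carry (short spot, go long the forward).
At maturity, profit = |F_mkt − F*| = |4.811 − 4.9521| = 0.141 per USD (in BRL)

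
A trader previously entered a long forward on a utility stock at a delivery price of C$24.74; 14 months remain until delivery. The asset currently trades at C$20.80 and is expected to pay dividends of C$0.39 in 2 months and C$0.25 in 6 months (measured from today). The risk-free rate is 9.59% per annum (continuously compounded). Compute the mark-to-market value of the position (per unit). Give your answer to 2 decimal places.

PV(remaining dividends) I = 0.39·e^(−0.0959·2/12) + 0.25·e^(−0.0959·6/12) = 0.6221
Current forward F = (S − I)·e^(rT) = (20.80 − 0.6221)·e^(0.0959·14/12) = 20.1779 × 1.118382 = 22.5666
Value (long) = (F − K)·e^(−rT) = (22.5666 − 24.74) × 0.894149 = -1.9433
Value = -C$1.94

-C$1.94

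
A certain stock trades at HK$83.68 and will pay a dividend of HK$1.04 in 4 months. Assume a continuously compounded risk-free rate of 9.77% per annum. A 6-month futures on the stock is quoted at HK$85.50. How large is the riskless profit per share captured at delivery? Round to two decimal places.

HK$1.31 per share

PV(dividends) I = 1.04·e^(−0.0977·4/12) = 1.0067
Fair futures F* = (S − I)·e^(rT) = (83.68 − 1.0067)·e^0.048850 = 82.6733 × 1.050063 = 86.8122
Market HK$85.50 < fair 86.8122: forward underpriced → reverse cash-and-carry (short the stock, invest proceeds at r, pay the dividends, go long the forward).
Profit at T = |F_mkt − F*| = |85.50 − 86.8122| = HK$1.31 per share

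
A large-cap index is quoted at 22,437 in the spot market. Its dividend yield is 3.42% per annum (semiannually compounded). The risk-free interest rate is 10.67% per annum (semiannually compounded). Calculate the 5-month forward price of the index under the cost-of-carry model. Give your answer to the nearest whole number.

F = S · (1+r/2)^(2T) / (1+q/2)^(2T)
= 22437 × 1.044265 / 1.014230 = 22437 × 1.029614
F = 23,101

23,101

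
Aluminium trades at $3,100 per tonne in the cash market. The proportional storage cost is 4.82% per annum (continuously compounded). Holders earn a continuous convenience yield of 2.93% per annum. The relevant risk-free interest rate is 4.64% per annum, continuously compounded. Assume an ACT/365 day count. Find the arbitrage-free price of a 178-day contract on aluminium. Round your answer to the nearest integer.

Net carry = r + u − y = 0.0464 + 0.0482 − 0.0293 = 0.0653
F = S·e^((r+u−y)T) = 3100 · e^(0.0653 × 178/365) = 3100 · e^0.031845
= 3100 × 1.032357 = $3,200 per tonne

$3,200 per tonne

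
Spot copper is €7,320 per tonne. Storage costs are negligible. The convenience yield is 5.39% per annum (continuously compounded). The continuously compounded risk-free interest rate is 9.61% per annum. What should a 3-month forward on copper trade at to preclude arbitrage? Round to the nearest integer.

Net carry = r + u − y = 0.0961 + 0.0000 − 0.0539 = 0.0422
F = S·e^((r+u−y)T) = 7320 · e^(0.0422 × 3/12) = 7320 · e^0.010550
= 7320 × 1.010606 = €7,398 per tonne

€7,398 per tonne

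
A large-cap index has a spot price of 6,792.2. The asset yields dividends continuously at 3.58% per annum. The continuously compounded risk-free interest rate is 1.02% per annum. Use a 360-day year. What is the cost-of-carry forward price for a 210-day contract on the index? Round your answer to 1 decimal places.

6,691.5

F = S·e^((r − q)T) = 6792.2 · e^((0.0102 − 0.0358) × 210/360)
= 6792.2 · e^-0.014933 = 6792.2 × 0.985178
F = 6,691.5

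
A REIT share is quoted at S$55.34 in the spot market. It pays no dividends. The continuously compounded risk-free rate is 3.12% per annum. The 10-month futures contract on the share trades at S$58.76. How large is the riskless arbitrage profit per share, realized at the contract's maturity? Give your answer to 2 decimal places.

S$1.96 per share

Fair futures: F* = S·e^(carry·T), with carry = r = 0.0312
F* = 55.34 · e^(0.0312 × 10/12) = 55.34 · e^0.026000 = 55.34 × 1.026341 = S$56.7977
Market S$58.76 > fair S$56.7977: forward overpriced → cash-and-carry (buy spot, short the forward).
At maturity, profit = |F_mkt − F*| = |58.76 − 56.7977| = S$1.96 per share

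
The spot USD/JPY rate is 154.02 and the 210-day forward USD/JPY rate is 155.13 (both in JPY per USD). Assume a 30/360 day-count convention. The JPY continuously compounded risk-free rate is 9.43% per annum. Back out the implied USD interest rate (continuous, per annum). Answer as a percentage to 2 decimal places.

8.20%

F = S·e^((r_JPY − r_USD)T) ⇒ r_USD = r_JPY − ln(F/S)/T
ln(155.13/154.02) = 0.007181; /(210/360) = 0.012310
r_USD = 0.0943 − 0.012310 = 0.081990
r_USD = 8.20%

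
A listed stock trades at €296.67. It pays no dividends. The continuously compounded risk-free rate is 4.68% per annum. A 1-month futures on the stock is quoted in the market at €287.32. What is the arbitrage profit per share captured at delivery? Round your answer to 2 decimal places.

Fair futures: F* = S·e^(carry·T), with carry = r = 0.0468
F* = 296.67 · e^(0.0468 × 1/12) = 296.67 · e^0.003900 = 296.67 × 1.003908 = €297.8294
Market €287.32 < fair €297.8294: forward underpriced → reverse cash-and-carry (short spot, go long the forward).
At maturity, profit = |F_mkt − F*| = |287.32 − 297.8294| = €10.51 per share

€10.51 per share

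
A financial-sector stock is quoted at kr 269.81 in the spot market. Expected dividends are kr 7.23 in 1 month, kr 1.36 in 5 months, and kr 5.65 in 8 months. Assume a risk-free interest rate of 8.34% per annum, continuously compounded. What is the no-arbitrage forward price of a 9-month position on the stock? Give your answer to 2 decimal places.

PV(dividends) I = 7.23·e^(−0.0834·1/12) + 1.36·e^(−0.0834·5/12) + 5.65·e^(−0.0834·8/12)
I = 7.1799 + 1.3136 + 5.3444 = 13.8379
F = (S − I)·e^(rT) = (269.81 − 13.8379) · e^(0.0834·9/12)
= 255.9721 · e^0.062550 = 255.9721 × 1.064548 = kr 272.49

kr 272.49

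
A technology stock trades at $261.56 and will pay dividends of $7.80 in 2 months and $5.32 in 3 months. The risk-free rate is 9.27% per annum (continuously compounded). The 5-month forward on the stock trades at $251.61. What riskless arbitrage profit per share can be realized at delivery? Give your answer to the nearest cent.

PV(dividends) I = 7.80·e^(−0.0927·2/12) + 5.32·e^(−0.0927·3/12) = 12.8785
Fair forward F* = (S − I)·e^(rT) = (261.56 − 12.8785)·e^0.038625 = 248.6815 × 1.039381 = 258.4748
Market $251.61 < fair 258.4748: forward underpriced → reverse cash-and-carry (short the stock, invest proceeds at r, pay the dividends, go long the forward).
Profit at T = |F_mkt − F*| = |251.61 − 258.4748| = $6.86 per share

$6.86 per share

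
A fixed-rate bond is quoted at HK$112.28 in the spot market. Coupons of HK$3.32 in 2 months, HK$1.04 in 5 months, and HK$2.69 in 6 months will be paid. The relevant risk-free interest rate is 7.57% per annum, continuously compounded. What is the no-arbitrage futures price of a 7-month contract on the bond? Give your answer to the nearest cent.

HK$110.16

PV(coupons) I = 3.32·e^(−0.0757·2/12) + 1.04·e^(−0.0757·5/12) + 2.69·e^(−0.0757·6/12)
I = 3.2784 + 1.0077 + 2.5901 = 6.8762
F = (S − I)·e^(rT) = (112.28 − 6.8762) · e^(0.0757·7/12)
= 105.4038 · e^0.044158 = 105.4038 × 1.045147 = HK$110.16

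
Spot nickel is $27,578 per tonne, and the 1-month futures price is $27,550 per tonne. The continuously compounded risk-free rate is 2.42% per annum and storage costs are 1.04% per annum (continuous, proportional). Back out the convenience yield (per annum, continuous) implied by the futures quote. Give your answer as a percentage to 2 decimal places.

F = S·e^((r+u−y)T) ⇒ (r+u−y) = ln(F/S)/T
ln(27550/27578) = -0.001016; /T ⇒ -0.012192
y = r + u − ln(F/S)/T = 0.0242 + 0.0104 + 0.012192 = 0.046792
y = 4.68%

4.68%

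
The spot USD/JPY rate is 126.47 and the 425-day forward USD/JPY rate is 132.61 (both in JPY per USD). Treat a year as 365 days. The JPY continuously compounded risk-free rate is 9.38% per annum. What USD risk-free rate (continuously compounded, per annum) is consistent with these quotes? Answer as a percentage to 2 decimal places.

5.31%

F = S·e^((r_JPY − r_USD)T) ⇒ r_USD = r_JPY − ln(F/S)/T
ln(132.61/126.47) = 0.047407; /(425/365) = 0.040714
r_USD = 0.0938 − 0.040714 = 0.053086
r_USD = 5.31%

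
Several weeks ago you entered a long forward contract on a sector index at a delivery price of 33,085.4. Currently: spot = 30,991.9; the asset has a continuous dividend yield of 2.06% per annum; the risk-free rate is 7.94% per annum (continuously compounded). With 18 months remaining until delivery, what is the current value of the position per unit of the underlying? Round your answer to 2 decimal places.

678.36

Current fair forward for the remaining 18 months: F = S·e^((r − q)·T), (r − q) = 0.0794 − 0.0206 = 0.0588
F = 30991.9 · e^(0.0588 × 18/12) = 30991.9 × 1.09220654 = 33849.5559
Value of long forward = (F − K)·e^(−rT) = (33849.5559 − 33085.4) · e^(−0.0794·18/12)
= 764.1559 × 0.88771902 = 678.36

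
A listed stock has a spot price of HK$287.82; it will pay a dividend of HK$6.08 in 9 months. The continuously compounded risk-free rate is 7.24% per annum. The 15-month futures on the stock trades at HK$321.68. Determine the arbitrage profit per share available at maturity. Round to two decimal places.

HK$12.90 per share

PV(dividends) I = 6.08·e^(−0.0724·9/12) = 5.7587
Fair futures F* = (S − I)·e^(rT) = (287.82 − 5.7587)·e^0.090500 = 282.0613 × 1.094722 = 308.7787
Market HK$321.68 > fair 308.7787: forward overpriced → cash-and-carry (borrow at r, buy the stock and collect the dividends, short the forward).
Profit at T = |F_mkt − F*| = |321.68 − 308.7787| = HK$12.90 per share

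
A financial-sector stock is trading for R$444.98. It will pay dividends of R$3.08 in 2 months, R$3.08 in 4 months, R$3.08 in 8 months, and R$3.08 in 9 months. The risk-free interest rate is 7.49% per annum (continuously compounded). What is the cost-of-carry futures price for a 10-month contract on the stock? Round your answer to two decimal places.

R$460.99

PV(dividends) I = 3.08·e^(−0.0749·2/12) + 3.08·e^(−0.0749·4/12) + 3.08·e^(−0.0749·8/12) + 3.08·e^(−0.0749·9/12)
I = 3.0418 + 3.0041 + 2.9300 + 2.9118 = 11.8877
F = (S − I)·e^(rT) = (444.98 − 11.8877) · e^(0.0749·10/12)
= 433.0923 · e^0.062417 = 433.0923 × 1.064406 = R$460.99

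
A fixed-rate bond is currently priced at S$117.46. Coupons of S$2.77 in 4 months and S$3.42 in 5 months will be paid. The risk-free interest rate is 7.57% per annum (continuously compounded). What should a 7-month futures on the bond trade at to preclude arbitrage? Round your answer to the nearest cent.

S$116.48

PV(coupons) I = 2.77·e^(−0.0757·4/12) + 3.42·e^(−0.0757·5/12)
I = 2.7010 + 3.3138 = 6.0148
F = (S − I)·e^(rT) = (117.46 − 6.0148) · e^(0.0757·7/12)
= 111.4452 · e^0.044158 = 111.4452 × 1.045147 = S$116.48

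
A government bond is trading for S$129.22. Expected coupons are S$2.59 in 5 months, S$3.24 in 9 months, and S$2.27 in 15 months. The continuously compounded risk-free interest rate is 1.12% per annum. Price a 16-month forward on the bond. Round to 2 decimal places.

S$123.01

PV(coupons) I = 2.59·e^(−0.0112·5/12) + 3.24·e^(−0.0112·9/12) + 2.27·e^(−0.0112·15/12)
I = 2.5779 + 3.2129 + 2.2384 = 8.0292
F = (S − I)·e^(rT) = (129.22 − 8.0292) · e^(0.0112·16/12)
= 121.1908 · e^0.014933 = 121.1908 × 1.015045 = S$123.01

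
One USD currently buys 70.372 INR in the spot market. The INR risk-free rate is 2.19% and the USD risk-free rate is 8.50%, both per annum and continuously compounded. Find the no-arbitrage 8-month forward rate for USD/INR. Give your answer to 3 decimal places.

67.473

F = S·e^((r_INR − r_USD)T) = 70.372 · e^((0.0219 − 0.0850) × 8/12)
= 70.372 · e^-0.042067 = 70.372 × 0.958806
F = 67.473 INR per USD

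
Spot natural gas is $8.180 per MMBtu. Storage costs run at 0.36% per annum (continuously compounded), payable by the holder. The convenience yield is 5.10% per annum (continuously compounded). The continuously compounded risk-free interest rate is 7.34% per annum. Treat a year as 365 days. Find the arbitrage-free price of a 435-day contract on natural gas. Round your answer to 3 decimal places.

$8.437 per MMBtu

Net carry = r + u − y = 0.0734 + 0.0036 − 0.0510 = 0.0260
F = S·e^((r+u−y)T) = 8.180 · e^(0.0260 × 435/365) = 8.180 · e^0.030986
= 8.180 × 1.031471 = $8.437 per MMBtu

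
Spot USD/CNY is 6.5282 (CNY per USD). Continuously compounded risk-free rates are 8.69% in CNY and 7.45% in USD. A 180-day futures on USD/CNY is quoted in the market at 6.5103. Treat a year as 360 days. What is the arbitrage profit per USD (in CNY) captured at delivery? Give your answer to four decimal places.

Fair futures: F* = S·e^(carry·T), with carry = (r_CNY − r_USD) = 0.0869 − 0.0745 = 0.0124
F* = 6.5282 · e^(0.0124 × 180/360) = 6.5282 · e^0.006200 = 6.5282 × 1.006219 = 6.5688
Market 6.5103 < fair 6.5688: forward underpriced → reverse cash-and-carry (short spot, go long the forward).
At maturity, profit = |F_mkt − F*| = |6.5103 − 6.5688| = 0.0585 per USD (in CNY)

0.0585 per USD (in CNY)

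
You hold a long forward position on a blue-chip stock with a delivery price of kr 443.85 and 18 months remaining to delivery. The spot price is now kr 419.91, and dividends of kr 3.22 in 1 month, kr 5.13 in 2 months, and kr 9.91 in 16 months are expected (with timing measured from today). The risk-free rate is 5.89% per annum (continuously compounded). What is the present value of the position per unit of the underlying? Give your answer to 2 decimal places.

PV(remaining dividends) I = 3.22·e^(−0.0589·1/12) + 5.13·e^(−0.0589·2/12) + 9.91·e^(−0.0589·16/12) = 17.4456
Current forward F = (S − I)·e^(rT) = (419.91 − 17.4456)·e^(0.0589·18/12) = 402.4644 × 1.092370 = 439.6400
Value (long) = (F − K)·e^(−rT) = (439.6400 − 443.85) × 0.915440 = -3.8540
Value = -kr 3.85

-kr 3.85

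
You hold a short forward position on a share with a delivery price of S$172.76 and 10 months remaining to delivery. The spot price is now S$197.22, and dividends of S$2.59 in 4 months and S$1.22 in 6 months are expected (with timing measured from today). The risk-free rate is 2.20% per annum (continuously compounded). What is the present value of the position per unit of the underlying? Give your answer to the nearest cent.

-S$23.82

PV(remaining dividends) I = 2.59·e^(−0.0220·4/12) + 1.22·e^(−0.0220·6/12) = 3.7777
Current forward F = (S − I)·e^(rT) = (197.22 − 3.7777)·e^(0.0220·10/12) = 193.4423 × 1.018502 = 197.0214
Value (long) = (F − K)·e^(−rT) = (197.0214 − 172.76) × 0.981834 = 23.8207
Short position value = −(long value) = -S$23.82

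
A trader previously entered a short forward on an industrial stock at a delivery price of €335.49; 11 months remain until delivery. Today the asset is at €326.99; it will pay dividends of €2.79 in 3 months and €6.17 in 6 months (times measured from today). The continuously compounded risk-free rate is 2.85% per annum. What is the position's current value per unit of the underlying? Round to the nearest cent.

€8.70

PV(remaining dividends) I = 2.79·e^(−0.0285·3/12) + 6.17·e^(−0.0285·6/12) = 8.8529
Current forward F = (S − I)·e^(rT) = (326.99 − 8.8529)·e^(0.0285·11/12) = 318.1371 × 1.026469 = 326.5579
Value (long) = (F − K)·e^(−rT) = (326.5579 − 335.49) × 0.974213 = -8.7018
Short position value = −(long value) = €8.70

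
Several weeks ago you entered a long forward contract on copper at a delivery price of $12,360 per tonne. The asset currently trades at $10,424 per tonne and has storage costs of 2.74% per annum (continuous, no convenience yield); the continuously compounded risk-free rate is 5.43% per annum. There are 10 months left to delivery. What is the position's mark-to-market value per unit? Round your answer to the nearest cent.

Current fair forward for the remaining 10 months: F = S·e^((r + u)·T), (r + u) = 0.0543 + 0.0274 = 0.0817
F = 10424 · e^(0.0817 × 10/12) = 10424 × 1.07045451 = 11158.4178
Value of long forward = (F − K)·e^(−rT) = (11158.4178 − 12360) · e^(−0.0543·10/12)
= -1201.5822 × 0.95575851 = -1148.42

-$1148.42 per tonne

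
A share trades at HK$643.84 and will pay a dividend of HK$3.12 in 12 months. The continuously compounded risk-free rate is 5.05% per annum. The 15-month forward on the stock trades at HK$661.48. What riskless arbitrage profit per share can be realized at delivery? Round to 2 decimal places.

HK$21.15 per share

PV(dividends) I = 3.12·e^(−0.0505·12/12) = 2.9664
Fair forward F* = (S − I)·e^(rT) = (643.84 − 2.9664)·e^0.063125 = 640.8736 × 1.065160 = 682.6329
Market HK$661.48 < fair 682.6329: forward underpriced → reverse cash-and-carry (short the stock, invest proceeds at r, pay the dividends, go long the forward).
Profit at T = |F_mkt − F*| = |661.48 − 682.6329| = HK$21.15 per share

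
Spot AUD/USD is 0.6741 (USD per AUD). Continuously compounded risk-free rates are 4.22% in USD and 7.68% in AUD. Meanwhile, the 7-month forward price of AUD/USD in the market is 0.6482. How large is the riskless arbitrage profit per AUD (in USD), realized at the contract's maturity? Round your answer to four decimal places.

0.0124 per AUD (in USD)

Fair forward: F* = S·e^(carry·T), with carry = (r_USD − r_AUD) = 0.0422 − 0.0768 = -0.0346
F* = 0.6741 · e^(-0.0346 × 7/12) = 0.6741 · e^-0.020183 = 0.6741 × 0.980019 = 0.6606
Market 0.6482 < fair 0.6606: forward underpriced → reverse cash-and-carry (short spot, go long the forward).
At maturity, profit = |F_mkt − F*| = |0.6482 − 0.6606| = 0.0124 per AUD (in USD)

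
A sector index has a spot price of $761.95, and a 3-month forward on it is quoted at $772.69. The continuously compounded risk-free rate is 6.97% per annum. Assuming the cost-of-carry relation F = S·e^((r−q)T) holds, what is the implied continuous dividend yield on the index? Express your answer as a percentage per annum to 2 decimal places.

1.37%

From F = S·e^((r−q)T): (r − q) = ln(F/S)/T
ln(772.69/761.95) = ln(1.014095) = 0.013997
(r − q) = 0.013997 / (3/12) = 0.055988
q = r − ln(F/S)/T = 0.0697 − 0.055988 = 0.013712
q = 1.37%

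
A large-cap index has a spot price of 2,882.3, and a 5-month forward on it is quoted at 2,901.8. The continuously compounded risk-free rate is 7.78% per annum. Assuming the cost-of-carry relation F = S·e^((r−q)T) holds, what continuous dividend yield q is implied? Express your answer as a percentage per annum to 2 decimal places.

From F = S·e^((r−q)T): (r − q) = ln(F/S)/T
ln(2901.8/2882.3) = ln(1.006765) = 0.006742
(r − q) = 0.006742 / (5/12) = 0.016181
q = r − ln(F/S)/T = 0.0778 − 0.016181 = 0.061619
q = 6.16%

6.16%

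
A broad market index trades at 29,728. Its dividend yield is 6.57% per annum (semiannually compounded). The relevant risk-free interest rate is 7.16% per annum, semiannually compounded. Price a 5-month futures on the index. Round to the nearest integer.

29,799

F = S · (1+r/2)^(2T) / (1+q/2)^(2T)
= 29728 × 1.029746 / 1.027301 = 29728 × 1.002380
F = 29,799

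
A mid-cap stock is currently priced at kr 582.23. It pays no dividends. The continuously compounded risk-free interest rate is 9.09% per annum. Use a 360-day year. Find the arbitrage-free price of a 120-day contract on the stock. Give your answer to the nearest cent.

F = S·e^(rT) = 582.23 · e^(0.0909 × 120/360)
= 582.23 · e^0.030300 = 582.23 × 1.030764
F = kr 600.14

kr 600.14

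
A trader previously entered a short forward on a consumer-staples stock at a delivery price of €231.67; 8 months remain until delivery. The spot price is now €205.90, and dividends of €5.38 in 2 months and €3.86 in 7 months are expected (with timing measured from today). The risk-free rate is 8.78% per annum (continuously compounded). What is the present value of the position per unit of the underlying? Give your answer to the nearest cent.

PV(remaining dividends) I = 5.38·e^(−0.0878·2/12) + 3.86·e^(−0.0878·7/12) = 8.9691
Current forward F = (S − I)·e^(rT) = (205.90 − 8.9691)·e^(0.0878·8/12) = 196.9309 × 1.060280 = 208.8019
Value (long) = (F − K)·e^(−rT) = (208.8019 − 231.67) × 0.943147 = -21.5680
Short position value = −(long value) = €21.57

€21.57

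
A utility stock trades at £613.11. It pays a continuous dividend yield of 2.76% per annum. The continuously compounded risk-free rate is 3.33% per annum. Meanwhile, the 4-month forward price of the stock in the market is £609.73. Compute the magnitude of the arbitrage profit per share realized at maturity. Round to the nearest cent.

Fair forward: F* = S·e^(carry·T), with carry = (r − q) = 0.0333 − 0.0276 = 0.0057
F* = 613.11 · e^(0.0057 × 4/12) = 613.11 · e^0.001900 = 613.11 × 1.001902 = £614.2761
Market £609.73 < fair £614.2761: forward underpriced → reverse cash-and-carry (short spot, go long the forward).
At maturity, profit = |F_mkt − F*| = |609.73 − 614.2761| = £4.55 per share

£4.55 per share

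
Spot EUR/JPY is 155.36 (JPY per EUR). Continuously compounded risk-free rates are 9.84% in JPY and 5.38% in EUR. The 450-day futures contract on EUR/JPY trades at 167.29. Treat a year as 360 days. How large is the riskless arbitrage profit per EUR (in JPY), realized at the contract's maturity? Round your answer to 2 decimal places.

Fair futures: F* = S·e^(carry·T), with carry = (r_JPY − r_EUR) = 0.0984 − 0.0538 = 0.0446
F* = 155.36 · e^(0.0446 × 450/360) = 155.36 · e^0.055750 = 155.36 × 1.057333 = 164.2673
Market 167.29 > fair 164.2673: forward overpriced → cash-and-carry (buy spot, short the forward).
At maturity, profit = |F_mkt − F*| = |167.29 − 164.2673| = 3.02 per EUR (in JPY)

3.02 per EUR (in JPY)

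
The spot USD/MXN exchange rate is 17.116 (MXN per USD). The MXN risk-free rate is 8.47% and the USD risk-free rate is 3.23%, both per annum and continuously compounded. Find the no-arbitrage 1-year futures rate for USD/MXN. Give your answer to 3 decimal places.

F = S·e^((r_MXN − r_USD)T) = 17.116 · e^((0.0847 − 0.0323) × 1)
= 17.116 · e^0.052400 = 17.116 × 1.053797
F = 18.037 MXN per USD

18.037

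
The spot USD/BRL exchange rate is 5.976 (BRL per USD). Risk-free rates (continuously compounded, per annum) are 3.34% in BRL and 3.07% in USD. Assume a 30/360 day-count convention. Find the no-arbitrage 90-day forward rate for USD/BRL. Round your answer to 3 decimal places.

5.980

F = S·e^((r_BRL − r_USD)T) = 5.976 · e^((0.0334 − 0.0307) × 90/360)
= 5.976 · e^0.000675 = 5.976 × 1.000675
F = 5.980 BRL per USD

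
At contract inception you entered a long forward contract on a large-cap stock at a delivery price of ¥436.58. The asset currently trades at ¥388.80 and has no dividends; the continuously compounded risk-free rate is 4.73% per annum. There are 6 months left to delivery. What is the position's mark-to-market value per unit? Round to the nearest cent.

Current fair forward for the remaining 6 months: F = S·e^(r·T), r = 0.0473
F = 388.80 · e^(0.0473 × 6/12) = 388.80 × 1.023932 = 398.1048
Value of long forward = (F − K)·e^(−rT) = (398.1048 − 436.58) · e^(−0.0473·6/12)
= -38.4752 × 0.976627 = -37.58

-¥37.58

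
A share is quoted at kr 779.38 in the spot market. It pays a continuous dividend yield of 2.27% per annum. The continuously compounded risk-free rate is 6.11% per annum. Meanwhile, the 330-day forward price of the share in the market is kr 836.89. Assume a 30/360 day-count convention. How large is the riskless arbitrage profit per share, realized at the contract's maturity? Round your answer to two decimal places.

Fair forward: F* = S·e^(carry·T), with carry = (r − q) = 0.0611 − 0.0227 = 0.0384
F* = 779.38 · e^(0.0384 × 330/360) = 779.38 · e^0.035200 = 779.38 × 1.035827 = kr 807.3028
Market kr 836.89 > fair kr 807.3028: forward overpriced → cash-and-carry (buy spot, short the forward).
At maturity, profit = |F_mkt − F*| = |836.89 − 807.3028| = kr 29.59 per share

kr 29.59 per share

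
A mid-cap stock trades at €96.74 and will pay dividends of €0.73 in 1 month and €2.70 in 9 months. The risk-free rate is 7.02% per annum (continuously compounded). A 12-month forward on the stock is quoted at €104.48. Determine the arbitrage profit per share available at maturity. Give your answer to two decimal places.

€4.23 per share

PV(dividends) I = 0.73·e^(−0.0702·1/12) + 2.70·e^(−0.0702·9/12) = 3.2873
Fair forward F* = (S − I)·e^(rT) = (96.74 − 3.2873)·e^0.070200 = 93.4527 × 1.072723 = 100.2489
Market €104.48 > fair 100.2489: forward overpriced → cash-and-carry (borrow at r, buy the stock and collect the dividends, short the forward).
Profit at T = |F_mkt − F*| = |104.48 − 100.2489| = €4.23 per share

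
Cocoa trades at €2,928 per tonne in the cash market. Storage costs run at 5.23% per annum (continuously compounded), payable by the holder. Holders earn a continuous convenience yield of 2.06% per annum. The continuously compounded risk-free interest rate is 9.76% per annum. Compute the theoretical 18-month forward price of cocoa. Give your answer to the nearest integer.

Net carry = r + u − y = 0.0976 + 0.0523 − 0.0206 = 0.1293
F = S·e^((r+u−y)T) = 2928 · e^(0.1293 × 18/12) = 2928 · e^0.193950
= 2928 × 1.214036 = €3,555 per tonne

€3,555 per tonne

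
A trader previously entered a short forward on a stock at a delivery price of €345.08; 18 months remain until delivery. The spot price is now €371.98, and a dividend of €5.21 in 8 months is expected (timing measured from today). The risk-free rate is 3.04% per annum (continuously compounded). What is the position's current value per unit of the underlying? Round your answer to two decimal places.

-€37.18

PV(remaining dividends) I = 5.21·e^(−0.0304·8/12) = 5.1055
Current forward F = (S − I)·e^(rT) = (371.98 − 5.1055)·e^(0.0304·18/12) = 366.8745 × 1.046656 = 383.9914
Value (long) = (F − K)·e^(−rT) = (383.9914 − 345.08) × 0.955424 = 37.1769
Short position value = −(long value) = -€37.18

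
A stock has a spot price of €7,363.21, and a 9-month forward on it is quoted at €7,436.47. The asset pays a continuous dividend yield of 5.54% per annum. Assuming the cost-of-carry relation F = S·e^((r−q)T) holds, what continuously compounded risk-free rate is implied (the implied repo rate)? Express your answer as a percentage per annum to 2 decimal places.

6.86%

From F = S·e^((r−q)T): (r − q) = ln(F/S)/T
ln(7436.47/7363.21) = ln(1.009949) = 0.009900
(r − q) = 0.009900 / (9/12) = 0.013200
r = ln(F/S)/T + q = 0.013200 + 0.0554 = 0.068600
r = 6.86%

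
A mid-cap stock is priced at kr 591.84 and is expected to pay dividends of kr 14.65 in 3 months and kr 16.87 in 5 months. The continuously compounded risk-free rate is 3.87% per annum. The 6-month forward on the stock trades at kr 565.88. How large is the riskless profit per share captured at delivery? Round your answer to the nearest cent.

kr 5.81 per share

PV(dividends) I = 14.65·e^(−0.0387·3/12) + 16.87·e^(−0.0387·5/12) = 31.1091
Fair forward F* = (S − I)·e^(rT) = (591.84 − 31.1091)·e^0.019350 = 560.7309 × 1.019538 = 571.6865
Market kr 565.88 < fair 571.6865: forward underpriced → reverse cash-and-carry (short the stock, invest proceeds at r, pay the dividends, go long the forward).
Profit at T = |F_mkt − F*| = |565.88 − 571.6865| = kr 5.81 per share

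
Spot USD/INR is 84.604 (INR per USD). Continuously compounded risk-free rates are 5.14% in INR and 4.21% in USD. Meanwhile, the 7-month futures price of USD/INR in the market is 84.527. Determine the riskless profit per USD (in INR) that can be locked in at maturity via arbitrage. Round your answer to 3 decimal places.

Fair futures: F* = S·e^(carry·T), with carry = (r_INR − r_USD) = 0.0514 − 0.0421 = 0.0093
F* = 84.604 · e^(0.0093 × 7/12) = 84.604 · e^0.005425 = 84.604 × 1.005440 = 85.0642
Market 84.527 < fair 85.0642: forward underpriced → reverse cash-and-carry (short spot, go long the forward).
At maturity, profit = |F_mkt − F*| = |84.527 − 85.0642| = 0.537 per USD (in INR)

0.537 per USD (in INR)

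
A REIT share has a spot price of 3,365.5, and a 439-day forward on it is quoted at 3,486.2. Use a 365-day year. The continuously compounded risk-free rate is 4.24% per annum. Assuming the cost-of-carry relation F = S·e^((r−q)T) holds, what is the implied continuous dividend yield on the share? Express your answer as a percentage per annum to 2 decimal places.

1.31%

From F = S·e^((r−q)T): (r − q) = ln(F/S)/T
ln(3486.2/3365.5) = ln(1.035864) = 0.035236
(r − q) = 0.035236 / (439/365) = 0.029296
q = r − ln(F/S)/T = 0.0424 − 0.029296 = 0.013104
q = 1.31%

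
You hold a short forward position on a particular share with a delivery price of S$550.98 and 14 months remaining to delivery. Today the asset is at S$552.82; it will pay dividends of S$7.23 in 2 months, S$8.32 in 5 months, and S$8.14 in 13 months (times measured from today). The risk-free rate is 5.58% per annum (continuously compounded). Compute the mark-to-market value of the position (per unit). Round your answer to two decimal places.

PV(remaining dividends) I = 7.23·e^(−0.0558·2/12) + 8.32·e^(−0.0558·5/12) + 8.14·e^(−0.0558·13/12) = 22.9544
Current forward F = (S − I)·e^(rT) = (552.82 − 22.9544)·e^(0.0558·14/12) = 529.8656 × 1.067266 = 565.5075
Value (long) = (F − K)·e^(−rT) = (565.5075 − 550.98) × 0.936974 = 13.6119
Short position value = −(long value) = -S$13.61

-S$13.61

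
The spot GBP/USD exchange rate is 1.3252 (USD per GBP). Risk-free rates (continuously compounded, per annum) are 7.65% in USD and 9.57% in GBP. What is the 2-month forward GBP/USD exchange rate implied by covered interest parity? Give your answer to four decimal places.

F = S·e^((r_USD − r_GBP)T) = 1.3252 · e^((0.0765 − 0.0957) × 2/12)
= 1.3252 · e^-0.003200 = 1.3252 × 0.996805
F = 1.3210 USD per GBP

1.3210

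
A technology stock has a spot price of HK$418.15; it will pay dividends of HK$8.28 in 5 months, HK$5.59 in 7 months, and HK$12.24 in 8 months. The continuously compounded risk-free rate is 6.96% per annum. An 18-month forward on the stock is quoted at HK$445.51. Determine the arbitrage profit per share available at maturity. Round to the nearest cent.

HK$9.20 per share

PV(dividends) I = 8.28·e^(−0.0696·5/12) + 5.59·e^(−0.0696·7/12) + 12.24·e^(−0.0696·8/12) = 25.0960
Fair forward F* = (S − I)·e^(rT) = (418.15 − 25.0960)·e^0.104400 = 393.0540 × 1.110044 = 436.3072
Market HK$445.51 > fair 436.3072: forward overpriced → cash-and-carry (borrow at r, buy the stock and collect the dividends, short the forward).
Profit at T = |F_mkt − F*| = |445.51 − 436.3072| = HK$9.20 per share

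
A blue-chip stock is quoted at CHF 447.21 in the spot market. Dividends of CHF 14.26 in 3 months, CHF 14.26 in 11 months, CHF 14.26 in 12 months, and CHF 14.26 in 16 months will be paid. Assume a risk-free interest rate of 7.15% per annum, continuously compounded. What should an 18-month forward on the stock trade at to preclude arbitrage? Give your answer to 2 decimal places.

CHF 438.17

PV(dividends) I = 14.26·e^(−0.0715·3/12) + 14.26·e^(−0.0715·11/12) + 14.26·e^(−0.0715·12/12) + 14.26·e^(−0.0715·16/12)
I = 14.0074 + 13.3553 + 13.2760 + 12.9633 = 53.6020
F = (S − I)·e^(rT) = (447.21 − 53.6020) · e^(0.0715·18/12)
= 393.6080 · e^0.107250 = 393.6080 × 1.113213 = CHF 438.17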